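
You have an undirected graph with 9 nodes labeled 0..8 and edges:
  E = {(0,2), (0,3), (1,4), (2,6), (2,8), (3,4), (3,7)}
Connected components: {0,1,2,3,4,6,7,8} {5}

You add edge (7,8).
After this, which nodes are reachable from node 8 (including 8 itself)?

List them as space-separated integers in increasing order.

Answer: 0 1 2 3 4 6 7 8

Derivation:
Before: nodes reachable from 8: {0,1,2,3,4,6,7,8}
Adding (7,8): both endpoints already in same component. Reachability from 8 unchanged.
After: nodes reachable from 8: {0,1,2,3,4,6,7,8}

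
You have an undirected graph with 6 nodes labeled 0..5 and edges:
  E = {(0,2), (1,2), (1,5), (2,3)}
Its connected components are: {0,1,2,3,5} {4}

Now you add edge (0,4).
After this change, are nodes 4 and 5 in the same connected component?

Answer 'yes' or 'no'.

Initial components: {0,1,2,3,5} {4}
Adding edge (0,4): merges {0,1,2,3,5} and {4}.
New components: {0,1,2,3,4,5}
Are 4 and 5 in the same component? yes

Answer: yes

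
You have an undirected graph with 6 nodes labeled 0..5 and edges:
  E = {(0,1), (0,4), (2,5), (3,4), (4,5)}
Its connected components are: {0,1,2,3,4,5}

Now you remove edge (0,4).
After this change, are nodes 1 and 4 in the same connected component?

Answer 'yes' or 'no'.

Answer: no

Derivation:
Initial components: {0,1,2,3,4,5}
Removing edge (0,4): it was a bridge — component count 1 -> 2.
New components: {0,1} {2,3,4,5}
Are 1 and 4 in the same component? no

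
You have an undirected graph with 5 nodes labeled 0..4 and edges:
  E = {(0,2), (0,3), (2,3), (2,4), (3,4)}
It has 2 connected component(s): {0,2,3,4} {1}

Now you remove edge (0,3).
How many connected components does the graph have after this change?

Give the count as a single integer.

Answer: 2

Derivation:
Initial component count: 2
Remove (0,3): not a bridge. Count unchanged: 2.
  After removal, components: {0,2,3,4} {1}
New component count: 2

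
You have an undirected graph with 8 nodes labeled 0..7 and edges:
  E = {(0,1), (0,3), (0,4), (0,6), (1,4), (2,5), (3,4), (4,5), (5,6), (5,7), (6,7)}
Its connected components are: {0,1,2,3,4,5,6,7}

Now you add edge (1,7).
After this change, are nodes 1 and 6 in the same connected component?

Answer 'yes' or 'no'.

Answer: yes

Derivation:
Initial components: {0,1,2,3,4,5,6,7}
Adding edge (1,7): both already in same component {0,1,2,3,4,5,6,7}. No change.
New components: {0,1,2,3,4,5,6,7}
Are 1 and 6 in the same component? yes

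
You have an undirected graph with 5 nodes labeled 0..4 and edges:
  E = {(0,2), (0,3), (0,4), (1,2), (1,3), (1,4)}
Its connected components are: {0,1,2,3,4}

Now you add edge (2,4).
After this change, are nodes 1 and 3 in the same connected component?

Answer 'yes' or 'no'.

Initial components: {0,1,2,3,4}
Adding edge (2,4): both already in same component {0,1,2,3,4}. No change.
New components: {0,1,2,3,4}
Are 1 and 3 in the same component? yes

Answer: yes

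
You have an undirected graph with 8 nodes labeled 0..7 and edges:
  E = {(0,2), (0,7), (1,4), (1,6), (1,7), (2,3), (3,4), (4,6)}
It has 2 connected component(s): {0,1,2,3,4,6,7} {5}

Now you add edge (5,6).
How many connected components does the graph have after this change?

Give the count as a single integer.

Answer: 1

Derivation:
Initial component count: 2
Add (5,6): merges two components. Count decreases: 2 -> 1.
New component count: 1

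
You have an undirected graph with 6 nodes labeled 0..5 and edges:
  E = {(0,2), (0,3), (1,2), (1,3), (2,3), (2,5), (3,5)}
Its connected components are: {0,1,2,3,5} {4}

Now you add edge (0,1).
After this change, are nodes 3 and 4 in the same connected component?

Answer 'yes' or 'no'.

Answer: no

Derivation:
Initial components: {0,1,2,3,5} {4}
Adding edge (0,1): both already in same component {0,1,2,3,5}. No change.
New components: {0,1,2,3,5} {4}
Are 3 and 4 in the same component? no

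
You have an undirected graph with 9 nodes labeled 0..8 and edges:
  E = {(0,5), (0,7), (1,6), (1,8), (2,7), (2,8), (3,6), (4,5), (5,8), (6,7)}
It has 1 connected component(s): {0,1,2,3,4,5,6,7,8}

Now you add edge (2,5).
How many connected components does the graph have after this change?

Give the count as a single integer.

Answer: 1

Derivation:
Initial component count: 1
Add (2,5): endpoints already in same component. Count unchanged: 1.
New component count: 1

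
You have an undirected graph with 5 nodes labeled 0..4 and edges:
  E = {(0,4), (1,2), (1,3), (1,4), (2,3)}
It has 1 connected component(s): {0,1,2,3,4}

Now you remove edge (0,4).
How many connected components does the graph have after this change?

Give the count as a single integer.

Answer: 2

Derivation:
Initial component count: 1
Remove (0,4): it was a bridge. Count increases: 1 -> 2.
  After removal, components: {0} {1,2,3,4}
New component count: 2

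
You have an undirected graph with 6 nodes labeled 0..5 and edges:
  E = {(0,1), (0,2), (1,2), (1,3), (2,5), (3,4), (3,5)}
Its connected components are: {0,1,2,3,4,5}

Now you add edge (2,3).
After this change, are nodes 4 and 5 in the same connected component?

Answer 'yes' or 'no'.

Answer: yes

Derivation:
Initial components: {0,1,2,3,4,5}
Adding edge (2,3): both already in same component {0,1,2,3,4,5}. No change.
New components: {0,1,2,3,4,5}
Are 4 and 5 in the same component? yes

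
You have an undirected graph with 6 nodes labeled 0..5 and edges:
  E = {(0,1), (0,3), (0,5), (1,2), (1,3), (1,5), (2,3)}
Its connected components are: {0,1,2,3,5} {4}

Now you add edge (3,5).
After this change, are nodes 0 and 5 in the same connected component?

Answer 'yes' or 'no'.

Answer: yes

Derivation:
Initial components: {0,1,2,3,5} {4}
Adding edge (3,5): both already in same component {0,1,2,3,5}. No change.
New components: {0,1,2,3,5} {4}
Are 0 and 5 in the same component? yes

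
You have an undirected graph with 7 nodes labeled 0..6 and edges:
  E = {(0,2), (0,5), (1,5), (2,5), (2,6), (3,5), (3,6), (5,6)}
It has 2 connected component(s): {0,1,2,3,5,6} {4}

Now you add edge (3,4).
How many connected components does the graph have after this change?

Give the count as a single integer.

Answer: 1

Derivation:
Initial component count: 2
Add (3,4): merges two components. Count decreases: 2 -> 1.
New component count: 1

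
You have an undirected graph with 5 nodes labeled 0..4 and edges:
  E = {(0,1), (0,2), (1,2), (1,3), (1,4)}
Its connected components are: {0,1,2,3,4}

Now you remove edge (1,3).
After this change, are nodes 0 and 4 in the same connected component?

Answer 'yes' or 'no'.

Initial components: {0,1,2,3,4}
Removing edge (1,3): it was a bridge — component count 1 -> 2.
New components: {0,1,2,4} {3}
Are 0 and 4 in the same component? yes

Answer: yes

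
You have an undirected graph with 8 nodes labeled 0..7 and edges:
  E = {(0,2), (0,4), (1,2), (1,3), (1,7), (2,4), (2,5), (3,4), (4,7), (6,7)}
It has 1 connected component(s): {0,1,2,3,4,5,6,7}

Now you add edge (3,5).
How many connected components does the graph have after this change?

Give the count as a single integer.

Initial component count: 1
Add (3,5): endpoints already in same component. Count unchanged: 1.
New component count: 1

Answer: 1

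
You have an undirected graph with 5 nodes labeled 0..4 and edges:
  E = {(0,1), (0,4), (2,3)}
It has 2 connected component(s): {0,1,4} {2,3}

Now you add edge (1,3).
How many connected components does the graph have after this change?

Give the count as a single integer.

Initial component count: 2
Add (1,3): merges two components. Count decreases: 2 -> 1.
New component count: 1

Answer: 1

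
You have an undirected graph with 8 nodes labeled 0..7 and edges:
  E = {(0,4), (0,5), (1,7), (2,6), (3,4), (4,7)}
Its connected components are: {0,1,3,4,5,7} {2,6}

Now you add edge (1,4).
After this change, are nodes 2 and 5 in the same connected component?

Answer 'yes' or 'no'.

Initial components: {0,1,3,4,5,7} {2,6}
Adding edge (1,4): both already in same component {0,1,3,4,5,7}. No change.
New components: {0,1,3,4,5,7} {2,6}
Are 2 and 5 in the same component? no

Answer: no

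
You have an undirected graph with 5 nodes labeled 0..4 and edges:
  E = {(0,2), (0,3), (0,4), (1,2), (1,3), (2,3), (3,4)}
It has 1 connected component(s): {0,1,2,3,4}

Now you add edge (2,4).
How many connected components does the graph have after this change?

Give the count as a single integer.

Answer: 1

Derivation:
Initial component count: 1
Add (2,4): endpoints already in same component. Count unchanged: 1.
New component count: 1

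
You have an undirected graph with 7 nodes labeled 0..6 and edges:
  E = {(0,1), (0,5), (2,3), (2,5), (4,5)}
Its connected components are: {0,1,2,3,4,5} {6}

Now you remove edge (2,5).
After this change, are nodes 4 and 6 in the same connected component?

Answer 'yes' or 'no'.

Answer: no

Derivation:
Initial components: {0,1,2,3,4,5} {6}
Removing edge (2,5): it was a bridge — component count 2 -> 3.
New components: {0,1,4,5} {2,3} {6}
Are 4 and 6 in the same component? no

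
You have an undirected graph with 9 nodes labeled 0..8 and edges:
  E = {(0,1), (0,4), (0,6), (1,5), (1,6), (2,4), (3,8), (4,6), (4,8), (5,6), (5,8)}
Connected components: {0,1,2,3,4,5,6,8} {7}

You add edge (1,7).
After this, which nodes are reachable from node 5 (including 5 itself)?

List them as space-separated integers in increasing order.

Answer: 0 1 2 3 4 5 6 7 8

Derivation:
Before: nodes reachable from 5: {0,1,2,3,4,5,6,8}
Adding (1,7): merges 5's component with another. Reachability grows.
After: nodes reachable from 5: {0,1,2,3,4,5,6,7,8}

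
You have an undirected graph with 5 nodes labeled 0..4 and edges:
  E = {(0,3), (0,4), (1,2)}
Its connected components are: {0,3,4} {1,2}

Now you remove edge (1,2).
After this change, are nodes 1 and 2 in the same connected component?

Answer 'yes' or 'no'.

Answer: no

Derivation:
Initial components: {0,3,4} {1,2}
Removing edge (1,2): it was a bridge — component count 2 -> 3.
New components: {0,3,4} {1} {2}
Are 1 and 2 in the same component? no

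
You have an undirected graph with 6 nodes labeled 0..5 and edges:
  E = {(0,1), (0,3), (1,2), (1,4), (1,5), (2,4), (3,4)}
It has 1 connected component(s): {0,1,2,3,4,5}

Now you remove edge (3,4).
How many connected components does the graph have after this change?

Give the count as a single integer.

Answer: 1

Derivation:
Initial component count: 1
Remove (3,4): not a bridge. Count unchanged: 1.
  After removal, components: {0,1,2,3,4,5}
New component count: 1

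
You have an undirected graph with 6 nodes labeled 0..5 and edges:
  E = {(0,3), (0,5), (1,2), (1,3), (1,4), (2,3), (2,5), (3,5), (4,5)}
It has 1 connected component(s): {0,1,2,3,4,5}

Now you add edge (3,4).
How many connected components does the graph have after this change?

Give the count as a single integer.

Answer: 1

Derivation:
Initial component count: 1
Add (3,4): endpoints already in same component. Count unchanged: 1.
New component count: 1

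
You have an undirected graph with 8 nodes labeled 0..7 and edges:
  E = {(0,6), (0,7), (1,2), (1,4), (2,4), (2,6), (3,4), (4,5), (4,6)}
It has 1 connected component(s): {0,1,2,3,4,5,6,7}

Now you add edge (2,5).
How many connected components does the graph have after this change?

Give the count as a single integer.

Answer: 1

Derivation:
Initial component count: 1
Add (2,5): endpoints already in same component. Count unchanged: 1.
New component count: 1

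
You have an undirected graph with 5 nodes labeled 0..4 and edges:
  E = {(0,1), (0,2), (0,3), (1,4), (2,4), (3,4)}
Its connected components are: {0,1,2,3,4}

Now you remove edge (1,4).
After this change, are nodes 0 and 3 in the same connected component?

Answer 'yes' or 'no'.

Answer: yes

Derivation:
Initial components: {0,1,2,3,4}
Removing edge (1,4): not a bridge — component count unchanged at 1.
New components: {0,1,2,3,4}
Are 0 and 3 in the same component? yes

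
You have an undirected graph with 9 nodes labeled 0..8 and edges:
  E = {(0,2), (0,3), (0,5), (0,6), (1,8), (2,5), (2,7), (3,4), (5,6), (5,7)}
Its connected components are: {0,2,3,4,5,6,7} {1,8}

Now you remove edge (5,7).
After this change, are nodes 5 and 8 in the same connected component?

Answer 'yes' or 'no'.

Answer: no

Derivation:
Initial components: {0,2,3,4,5,6,7} {1,8}
Removing edge (5,7): not a bridge — component count unchanged at 2.
New components: {0,2,3,4,5,6,7} {1,8}
Are 5 and 8 in the same component? no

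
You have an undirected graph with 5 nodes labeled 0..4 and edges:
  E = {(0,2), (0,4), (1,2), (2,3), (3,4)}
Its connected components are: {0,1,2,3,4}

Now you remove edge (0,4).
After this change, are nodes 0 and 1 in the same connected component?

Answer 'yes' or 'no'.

Answer: yes

Derivation:
Initial components: {0,1,2,3,4}
Removing edge (0,4): not a bridge — component count unchanged at 1.
New components: {0,1,2,3,4}
Are 0 and 1 in the same component? yes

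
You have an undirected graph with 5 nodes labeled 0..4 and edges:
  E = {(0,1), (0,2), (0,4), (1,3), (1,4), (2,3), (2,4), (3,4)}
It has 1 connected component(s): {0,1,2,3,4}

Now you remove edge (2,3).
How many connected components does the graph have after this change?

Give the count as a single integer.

Initial component count: 1
Remove (2,3): not a bridge. Count unchanged: 1.
  After removal, components: {0,1,2,3,4}
New component count: 1

Answer: 1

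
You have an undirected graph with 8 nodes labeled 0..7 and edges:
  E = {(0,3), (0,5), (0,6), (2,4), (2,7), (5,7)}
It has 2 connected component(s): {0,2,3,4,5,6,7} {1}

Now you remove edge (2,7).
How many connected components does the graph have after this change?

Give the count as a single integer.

Answer: 3

Derivation:
Initial component count: 2
Remove (2,7): it was a bridge. Count increases: 2 -> 3.
  After removal, components: {0,3,5,6,7} {1} {2,4}
New component count: 3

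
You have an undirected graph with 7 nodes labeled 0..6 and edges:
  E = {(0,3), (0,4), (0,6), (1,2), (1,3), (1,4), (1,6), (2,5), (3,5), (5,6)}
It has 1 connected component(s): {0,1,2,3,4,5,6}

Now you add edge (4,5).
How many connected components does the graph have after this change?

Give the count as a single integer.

Answer: 1

Derivation:
Initial component count: 1
Add (4,5): endpoints already in same component. Count unchanged: 1.
New component count: 1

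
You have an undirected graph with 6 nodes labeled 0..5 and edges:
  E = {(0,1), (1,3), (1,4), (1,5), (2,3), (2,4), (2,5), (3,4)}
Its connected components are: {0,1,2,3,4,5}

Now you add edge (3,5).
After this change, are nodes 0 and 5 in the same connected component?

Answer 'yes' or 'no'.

Answer: yes

Derivation:
Initial components: {0,1,2,3,4,5}
Adding edge (3,5): both already in same component {0,1,2,3,4,5}. No change.
New components: {0,1,2,3,4,5}
Are 0 and 5 in the same component? yes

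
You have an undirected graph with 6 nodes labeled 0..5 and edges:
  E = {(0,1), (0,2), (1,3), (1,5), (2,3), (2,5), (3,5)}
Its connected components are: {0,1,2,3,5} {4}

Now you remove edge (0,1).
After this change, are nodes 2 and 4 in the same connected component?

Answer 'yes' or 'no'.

Answer: no

Derivation:
Initial components: {0,1,2,3,5} {4}
Removing edge (0,1): not a bridge — component count unchanged at 2.
New components: {0,1,2,3,5} {4}
Are 2 and 4 in the same component? no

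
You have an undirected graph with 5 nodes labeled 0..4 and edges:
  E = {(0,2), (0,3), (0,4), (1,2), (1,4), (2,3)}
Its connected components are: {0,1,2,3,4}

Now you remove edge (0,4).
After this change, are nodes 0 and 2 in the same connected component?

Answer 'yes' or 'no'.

Answer: yes

Derivation:
Initial components: {0,1,2,3,4}
Removing edge (0,4): not a bridge — component count unchanged at 1.
New components: {0,1,2,3,4}
Are 0 and 2 in the same component? yes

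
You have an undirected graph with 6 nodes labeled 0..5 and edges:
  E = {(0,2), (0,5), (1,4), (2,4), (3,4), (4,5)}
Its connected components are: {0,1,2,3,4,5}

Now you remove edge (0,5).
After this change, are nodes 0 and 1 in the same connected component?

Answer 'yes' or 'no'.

Initial components: {0,1,2,3,4,5}
Removing edge (0,5): not a bridge — component count unchanged at 1.
New components: {0,1,2,3,4,5}
Are 0 and 1 in the same component? yes

Answer: yes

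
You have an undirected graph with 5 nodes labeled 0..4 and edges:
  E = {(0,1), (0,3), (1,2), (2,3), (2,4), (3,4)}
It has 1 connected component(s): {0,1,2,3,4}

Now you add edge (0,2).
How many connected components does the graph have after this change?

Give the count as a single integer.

Answer: 1

Derivation:
Initial component count: 1
Add (0,2): endpoints already in same component. Count unchanged: 1.
New component count: 1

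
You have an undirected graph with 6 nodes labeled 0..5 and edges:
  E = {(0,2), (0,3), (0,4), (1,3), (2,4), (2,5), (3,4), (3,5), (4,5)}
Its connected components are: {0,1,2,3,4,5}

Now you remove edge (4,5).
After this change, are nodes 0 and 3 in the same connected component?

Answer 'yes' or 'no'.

Initial components: {0,1,2,3,4,5}
Removing edge (4,5): not a bridge — component count unchanged at 1.
New components: {0,1,2,3,4,5}
Are 0 and 3 in the same component? yes

Answer: yes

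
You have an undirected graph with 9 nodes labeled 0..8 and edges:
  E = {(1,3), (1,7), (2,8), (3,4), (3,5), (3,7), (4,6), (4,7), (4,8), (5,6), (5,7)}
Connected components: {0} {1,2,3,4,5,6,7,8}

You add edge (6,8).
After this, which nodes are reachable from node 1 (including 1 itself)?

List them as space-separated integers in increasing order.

Before: nodes reachable from 1: {1,2,3,4,5,6,7,8}
Adding (6,8): both endpoints already in same component. Reachability from 1 unchanged.
After: nodes reachable from 1: {1,2,3,4,5,6,7,8}

Answer: 1 2 3 4 5 6 7 8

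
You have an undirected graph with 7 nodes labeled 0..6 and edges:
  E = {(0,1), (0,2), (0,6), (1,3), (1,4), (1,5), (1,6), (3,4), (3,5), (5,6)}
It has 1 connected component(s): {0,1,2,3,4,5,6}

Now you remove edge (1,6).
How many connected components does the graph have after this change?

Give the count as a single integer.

Answer: 1

Derivation:
Initial component count: 1
Remove (1,6): not a bridge. Count unchanged: 1.
  After removal, components: {0,1,2,3,4,5,6}
New component count: 1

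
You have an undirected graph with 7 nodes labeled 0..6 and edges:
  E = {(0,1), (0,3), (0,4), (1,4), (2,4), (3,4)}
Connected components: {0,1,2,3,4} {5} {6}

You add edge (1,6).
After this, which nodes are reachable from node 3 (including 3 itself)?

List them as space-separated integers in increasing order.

Answer: 0 1 2 3 4 6

Derivation:
Before: nodes reachable from 3: {0,1,2,3,4}
Adding (1,6): merges 3's component with another. Reachability grows.
After: nodes reachable from 3: {0,1,2,3,4,6}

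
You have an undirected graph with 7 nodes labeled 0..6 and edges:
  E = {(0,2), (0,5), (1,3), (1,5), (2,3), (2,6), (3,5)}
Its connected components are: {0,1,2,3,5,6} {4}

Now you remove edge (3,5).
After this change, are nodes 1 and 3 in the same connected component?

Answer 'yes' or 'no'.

Initial components: {0,1,2,3,5,6} {4}
Removing edge (3,5): not a bridge — component count unchanged at 2.
New components: {0,1,2,3,5,6} {4}
Are 1 and 3 in the same component? yes

Answer: yes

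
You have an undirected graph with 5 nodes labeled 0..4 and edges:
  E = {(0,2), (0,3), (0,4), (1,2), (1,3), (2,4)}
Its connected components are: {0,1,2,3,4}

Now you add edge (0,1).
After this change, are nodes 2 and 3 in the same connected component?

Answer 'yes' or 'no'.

Initial components: {0,1,2,3,4}
Adding edge (0,1): both already in same component {0,1,2,3,4}. No change.
New components: {0,1,2,3,4}
Are 2 and 3 in the same component? yes

Answer: yes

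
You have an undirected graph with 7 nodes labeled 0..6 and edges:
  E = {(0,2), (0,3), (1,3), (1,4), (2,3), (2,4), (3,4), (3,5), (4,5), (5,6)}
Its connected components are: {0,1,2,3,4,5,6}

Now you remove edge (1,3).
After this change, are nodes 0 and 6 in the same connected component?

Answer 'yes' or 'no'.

Initial components: {0,1,2,3,4,5,6}
Removing edge (1,3): not a bridge — component count unchanged at 1.
New components: {0,1,2,3,4,5,6}
Are 0 and 6 in the same component? yes

Answer: yes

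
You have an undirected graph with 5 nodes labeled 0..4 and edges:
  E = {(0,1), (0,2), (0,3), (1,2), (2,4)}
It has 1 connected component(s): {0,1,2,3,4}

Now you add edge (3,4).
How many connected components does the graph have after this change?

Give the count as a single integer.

Answer: 1

Derivation:
Initial component count: 1
Add (3,4): endpoints already in same component. Count unchanged: 1.
New component count: 1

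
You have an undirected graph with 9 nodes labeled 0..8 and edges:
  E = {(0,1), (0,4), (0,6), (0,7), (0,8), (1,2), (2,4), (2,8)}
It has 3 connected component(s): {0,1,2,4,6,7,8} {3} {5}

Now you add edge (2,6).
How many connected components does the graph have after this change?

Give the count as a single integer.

Initial component count: 3
Add (2,6): endpoints already in same component. Count unchanged: 3.
New component count: 3

Answer: 3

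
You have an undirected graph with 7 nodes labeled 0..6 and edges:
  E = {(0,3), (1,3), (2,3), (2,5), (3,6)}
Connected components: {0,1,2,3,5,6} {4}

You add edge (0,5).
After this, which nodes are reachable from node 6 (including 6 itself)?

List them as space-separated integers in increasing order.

Before: nodes reachable from 6: {0,1,2,3,5,6}
Adding (0,5): both endpoints already in same component. Reachability from 6 unchanged.
After: nodes reachable from 6: {0,1,2,3,5,6}

Answer: 0 1 2 3 5 6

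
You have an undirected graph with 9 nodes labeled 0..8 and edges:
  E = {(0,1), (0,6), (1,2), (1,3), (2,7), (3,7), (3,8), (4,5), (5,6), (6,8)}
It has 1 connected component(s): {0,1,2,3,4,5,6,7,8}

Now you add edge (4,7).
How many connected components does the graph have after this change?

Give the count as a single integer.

Initial component count: 1
Add (4,7): endpoints already in same component. Count unchanged: 1.
New component count: 1

Answer: 1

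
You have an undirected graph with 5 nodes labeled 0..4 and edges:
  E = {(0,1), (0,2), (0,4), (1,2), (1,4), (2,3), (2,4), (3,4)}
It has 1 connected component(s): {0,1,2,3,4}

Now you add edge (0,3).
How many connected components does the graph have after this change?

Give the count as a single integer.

Initial component count: 1
Add (0,3): endpoints already in same component. Count unchanged: 1.
New component count: 1

Answer: 1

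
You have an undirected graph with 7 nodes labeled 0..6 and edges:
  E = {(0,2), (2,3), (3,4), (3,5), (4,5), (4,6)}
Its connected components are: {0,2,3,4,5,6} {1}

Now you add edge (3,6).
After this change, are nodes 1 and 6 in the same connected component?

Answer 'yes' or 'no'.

Initial components: {0,2,3,4,5,6} {1}
Adding edge (3,6): both already in same component {0,2,3,4,5,6}. No change.
New components: {0,2,3,4,5,6} {1}
Are 1 and 6 in the same component? no

Answer: no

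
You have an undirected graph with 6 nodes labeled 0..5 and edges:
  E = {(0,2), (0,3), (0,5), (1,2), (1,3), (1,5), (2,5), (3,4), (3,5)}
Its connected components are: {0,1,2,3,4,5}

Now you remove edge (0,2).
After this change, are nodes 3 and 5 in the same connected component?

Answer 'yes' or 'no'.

Answer: yes

Derivation:
Initial components: {0,1,2,3,4,5}
Removing edge (0,2): not a bridge — component count unchanged at 1.
New components: {0,1,2,3,4,5}
Are 3 and 5 in the same component? yes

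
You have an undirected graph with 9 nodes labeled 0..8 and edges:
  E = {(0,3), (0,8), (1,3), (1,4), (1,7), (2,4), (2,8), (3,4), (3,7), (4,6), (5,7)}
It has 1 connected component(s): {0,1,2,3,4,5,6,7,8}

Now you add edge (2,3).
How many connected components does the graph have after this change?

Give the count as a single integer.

Answer: 1

Derivation:
Initial component count: 1
Add (2,3): endpoints already in same component. Count unchanged: 1.
New component count: 1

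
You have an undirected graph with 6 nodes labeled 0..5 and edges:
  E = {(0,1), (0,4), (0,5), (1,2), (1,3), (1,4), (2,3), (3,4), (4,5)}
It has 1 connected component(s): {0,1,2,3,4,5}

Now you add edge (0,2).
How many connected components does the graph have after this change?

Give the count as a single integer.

Answer: 1

Derivation:
Initial component count: 1
Add (0,2): endpoints already in same component. Count unchanged: 1.
New component count: 1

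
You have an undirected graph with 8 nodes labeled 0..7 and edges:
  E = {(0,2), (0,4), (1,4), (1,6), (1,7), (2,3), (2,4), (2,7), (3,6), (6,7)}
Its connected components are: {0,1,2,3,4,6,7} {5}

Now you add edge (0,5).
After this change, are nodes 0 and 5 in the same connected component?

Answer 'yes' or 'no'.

Initial components: {0,1,2,3,4,6,7} {5}
Adding edge (0,5): merges {0,1,2,3,4,6,7} and {5}.
New components: {0,1,2,3,4,5,6,7}
Are 0 and 5 in the same component? yes

Answer: yes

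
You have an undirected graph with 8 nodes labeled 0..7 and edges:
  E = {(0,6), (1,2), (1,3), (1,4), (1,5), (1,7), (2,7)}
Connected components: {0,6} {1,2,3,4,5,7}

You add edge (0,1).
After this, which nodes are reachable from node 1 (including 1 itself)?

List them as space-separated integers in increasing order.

Before: nodes reachable from 1: {1,2,3,4,5,7}
Adding (0,1): merges 1's component with another. Reachability grows.
After: nodes reachable from 1: {0,1,2,3,4,5,6,7}

Answer: 0 1 2 3 4 5 6 7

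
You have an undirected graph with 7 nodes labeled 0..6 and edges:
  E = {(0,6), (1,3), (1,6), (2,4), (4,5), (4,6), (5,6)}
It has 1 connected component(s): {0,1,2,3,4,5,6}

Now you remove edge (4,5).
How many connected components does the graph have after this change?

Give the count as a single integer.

Answer: 1

Derivation:
Initial component count: 1
Remove (4,5): not a bridge. Count unchanged: 1.
  After removal, components: {0,1,2,3,4,5,6}
New component count: 1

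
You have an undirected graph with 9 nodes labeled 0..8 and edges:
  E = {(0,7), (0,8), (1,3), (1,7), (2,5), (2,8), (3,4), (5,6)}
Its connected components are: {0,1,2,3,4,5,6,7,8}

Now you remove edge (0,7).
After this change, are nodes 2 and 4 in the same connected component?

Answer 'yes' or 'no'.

Answer: no

Derivation:
Initial components: {0,1,2,3,4,5,6,7,8}
Removing edge (0,7): it was a bridge — component count 1 -> 2.
New components: {0,2,5,6,8} {1,3,4,7}
Are 2 and 4 in the same component? no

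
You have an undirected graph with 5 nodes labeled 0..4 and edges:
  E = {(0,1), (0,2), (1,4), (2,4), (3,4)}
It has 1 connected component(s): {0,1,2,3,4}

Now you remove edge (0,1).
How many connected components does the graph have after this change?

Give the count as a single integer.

Initial component count: 1
Remove (0,1): not a bridge. Count unchanged: 1.
  After removal, components: {0,1,2,3,4}
New component count: 1

Answer: 1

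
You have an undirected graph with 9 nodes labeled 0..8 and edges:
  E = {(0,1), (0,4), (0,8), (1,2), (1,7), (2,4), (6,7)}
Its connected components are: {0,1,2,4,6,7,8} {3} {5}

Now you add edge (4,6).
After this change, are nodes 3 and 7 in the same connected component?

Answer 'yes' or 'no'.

Answer: no

Derivation:
Initial components: {0,1,2,4,6,7,8} {3} {5}
Adding edge (4,6): both already in same component {0,1,2,4,6,7,8}. No change.
New components: {0,1,2,4,6,7,8} {3} {5}
Are 3 and 7 in the same component? no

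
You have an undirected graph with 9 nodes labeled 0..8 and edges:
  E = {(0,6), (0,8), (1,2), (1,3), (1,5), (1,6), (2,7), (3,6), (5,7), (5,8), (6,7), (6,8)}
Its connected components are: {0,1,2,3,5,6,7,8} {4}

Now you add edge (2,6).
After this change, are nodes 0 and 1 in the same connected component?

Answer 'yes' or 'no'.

Initial components: {0,1,2,3,5,6,7,8} {4}
Adding edge (2,6): both already in same component {0,1,2,3,5,6,7,8}. No change.
New components: {0,1,2,3,5,6,7,8} {4}
Are 0 and 1 in the same component? yes

Answer: yes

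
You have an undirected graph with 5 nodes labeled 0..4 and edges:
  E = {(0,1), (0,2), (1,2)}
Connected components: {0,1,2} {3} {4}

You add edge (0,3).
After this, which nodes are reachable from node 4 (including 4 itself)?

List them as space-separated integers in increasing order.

Answer: 4

Derivation:
Before: nodes reachable from 4: {4}
Adding (0,3): merges two components, but neither contains 4. Reachability from 4 unchanged.
After: nodes reachable from 4: {4}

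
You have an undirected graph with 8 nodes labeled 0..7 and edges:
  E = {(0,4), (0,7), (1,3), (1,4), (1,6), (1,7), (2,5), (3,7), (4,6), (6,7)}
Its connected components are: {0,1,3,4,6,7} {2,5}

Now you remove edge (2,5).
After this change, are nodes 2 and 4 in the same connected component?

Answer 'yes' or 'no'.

Answer: no

Derivation:
Initial components: {0,1,3,4,6,7} {2,5}
Removing edge (2,5): it was a bridge — component count 2 -> 3.
New components: {0,1,3,4,6,7} {2} {5}
Are 2 and 4 in the same component? no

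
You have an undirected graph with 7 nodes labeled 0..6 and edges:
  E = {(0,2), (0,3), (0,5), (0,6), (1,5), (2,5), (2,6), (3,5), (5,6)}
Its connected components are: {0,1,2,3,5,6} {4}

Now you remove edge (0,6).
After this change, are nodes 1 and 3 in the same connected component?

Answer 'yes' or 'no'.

Answer: yes

Derivation:
Initial components: {0,1,2,3,5,6} {4}
Removing edge (0,6): not a bridge — component count unchanged at 2.
New components: {0,1,2,3,5,6} {4}
Are 1 and 3 in the same component? yes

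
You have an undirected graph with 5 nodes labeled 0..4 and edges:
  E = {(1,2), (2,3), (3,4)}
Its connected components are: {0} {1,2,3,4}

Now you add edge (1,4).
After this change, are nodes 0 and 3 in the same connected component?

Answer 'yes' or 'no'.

Answer: no

Derivation:
Initial components: {0} {1,2,3,4}
Adding edge (1,4): both already in same component {1,2,3,4}. No change.
New components: {0} {1,2,3,4}
Are 0 and 3 in the same component? no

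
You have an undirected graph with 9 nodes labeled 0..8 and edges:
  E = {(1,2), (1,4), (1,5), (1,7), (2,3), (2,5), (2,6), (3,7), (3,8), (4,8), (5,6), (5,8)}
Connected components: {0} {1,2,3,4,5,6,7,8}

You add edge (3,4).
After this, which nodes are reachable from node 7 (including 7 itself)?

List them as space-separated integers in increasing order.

Before: nodes reachable from 7: {1,2,3,4,5,6,7,8}
Adding (3,4): both endpoints already in same component. Reachability from 7 unchanged.
After: nodes reachable from 7: {1,2,3,4,5,6,7,8}

Answer: 1 2 3 4 5 6 7 8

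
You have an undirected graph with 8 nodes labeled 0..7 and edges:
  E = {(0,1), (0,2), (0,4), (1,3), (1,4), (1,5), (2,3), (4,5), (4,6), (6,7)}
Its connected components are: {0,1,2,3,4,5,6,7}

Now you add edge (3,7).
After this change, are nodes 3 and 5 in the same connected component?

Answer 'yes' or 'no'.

Answer: yes

Derivation:
Initial components: {0,1,2,3,4,5,6,7}
Adding edge (3,7): both already in same component {0,1,2,3,4,5,6,7}. No change.
New components: {0,1,2,3,4,5,6,7}
Are 3 and 5 in the same component? yes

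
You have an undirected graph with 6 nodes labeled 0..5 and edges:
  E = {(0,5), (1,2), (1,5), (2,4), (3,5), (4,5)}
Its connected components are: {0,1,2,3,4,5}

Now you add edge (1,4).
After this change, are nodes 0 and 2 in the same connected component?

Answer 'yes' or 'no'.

Initial components: {0,1,2,3,4,5}
Adding edge (1,4): both already in same component {0,1,2,3,4,5}. No change.
New components: {0,1,2,3,4,5}
Are 0 and 2 in the same component? yes

Answer: yes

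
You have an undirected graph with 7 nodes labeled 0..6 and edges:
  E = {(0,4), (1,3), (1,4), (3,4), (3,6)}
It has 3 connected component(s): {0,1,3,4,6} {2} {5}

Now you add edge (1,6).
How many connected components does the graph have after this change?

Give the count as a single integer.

Answer: 3

Derivation:
Initial component count: 3
Add (1,6): endpoints already in same component. Count unchanged: 3.
New component count: 3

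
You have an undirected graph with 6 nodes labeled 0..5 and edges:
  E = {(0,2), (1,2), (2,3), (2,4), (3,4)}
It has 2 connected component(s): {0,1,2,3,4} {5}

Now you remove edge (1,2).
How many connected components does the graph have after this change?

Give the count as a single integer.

Answer: 3

Derivation:
Initial component count: 2
Remove (1,2): it was a bridge. Count increases: 2 -> 3.
  After removal, components: {0,2,3,4} {1} {5}
New component count: 3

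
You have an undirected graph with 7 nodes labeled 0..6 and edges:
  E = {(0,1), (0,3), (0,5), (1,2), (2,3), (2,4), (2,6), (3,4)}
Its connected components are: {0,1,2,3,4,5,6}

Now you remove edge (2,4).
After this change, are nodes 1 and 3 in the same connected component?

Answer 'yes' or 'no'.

Initial components: {0,1,2,3,4,5,6}
Removing edge (2,4): not a bridge — component count unchanged at 1.
New components: {0,1,2,3,4,5,6}
Are 1 and 3 in the same component? yes

Answer: yes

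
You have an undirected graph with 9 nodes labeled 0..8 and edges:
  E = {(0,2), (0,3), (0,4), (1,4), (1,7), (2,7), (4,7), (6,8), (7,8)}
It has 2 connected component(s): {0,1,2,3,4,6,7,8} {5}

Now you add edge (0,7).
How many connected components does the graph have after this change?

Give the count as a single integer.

Initial component count: 2
Add (0,7): endpoints already in same component. Count unchanged: 2.
New component count: 2

Answer: 2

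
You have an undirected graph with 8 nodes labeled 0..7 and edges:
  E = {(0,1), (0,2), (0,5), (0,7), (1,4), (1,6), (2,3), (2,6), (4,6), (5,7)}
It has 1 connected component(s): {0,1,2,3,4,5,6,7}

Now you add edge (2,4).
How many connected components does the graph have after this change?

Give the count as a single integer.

Initial component count: 1
Add (2,4): endpoints already in same component. Count unchanged: 1.
New component count: 1

Answer: 1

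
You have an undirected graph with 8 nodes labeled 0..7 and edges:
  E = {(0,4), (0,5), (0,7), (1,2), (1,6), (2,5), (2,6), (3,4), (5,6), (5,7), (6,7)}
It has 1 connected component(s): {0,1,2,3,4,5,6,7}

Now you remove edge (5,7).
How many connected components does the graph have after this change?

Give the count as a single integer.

Initial component count: 1
Remove (5,7): not a bridge. Count unchanged: 1.
  After removal, components: {0,1,2,3,4,5,6,7}
New component count: 1

Answer: 1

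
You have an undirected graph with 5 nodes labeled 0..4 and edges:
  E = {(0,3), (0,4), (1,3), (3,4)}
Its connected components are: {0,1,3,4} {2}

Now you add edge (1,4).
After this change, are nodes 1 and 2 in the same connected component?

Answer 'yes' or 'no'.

Initial components: {0,1,3,4} {2}
Adding edge (1,4): both already in same component {0,1,3,4}. No change.
New components: {0,1,3,4} {2}
Are 1 and 2 in the same component? no

Answer: no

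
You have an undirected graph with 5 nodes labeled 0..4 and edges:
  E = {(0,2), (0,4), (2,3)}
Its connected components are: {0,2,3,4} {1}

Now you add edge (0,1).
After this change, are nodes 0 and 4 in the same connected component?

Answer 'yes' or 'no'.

Answer: yes

Derivation:
Initial components: {0,2,3,4} {1}
Adding edge (0,1): merges {0,2,3,4} and {1}.
New components: {0,1,2,3,4}
Are 0 and 4 in the same component? yes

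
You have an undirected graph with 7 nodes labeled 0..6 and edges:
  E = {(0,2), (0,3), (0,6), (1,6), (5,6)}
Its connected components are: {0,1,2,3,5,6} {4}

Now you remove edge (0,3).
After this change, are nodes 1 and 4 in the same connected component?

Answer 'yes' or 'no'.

Answer: no

Derivation:
Initial components: {0,1,2,3,5,6} {4}
Removing edge (0,3): it was a bridge — component count 2 -> 3.
New components: {0,1,2,5,6} {3} {4}
Are 1 and 4 in the same component? no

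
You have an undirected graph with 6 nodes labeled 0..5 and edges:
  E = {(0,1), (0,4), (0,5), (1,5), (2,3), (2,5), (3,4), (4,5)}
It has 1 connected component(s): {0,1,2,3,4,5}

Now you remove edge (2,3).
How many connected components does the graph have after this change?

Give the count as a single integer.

Answer: 1

Derivation:
Initial component count: 1
Remove (2,3): not a bridge. Count unchanged: 1.
  After removal, components: {0,1,2,3,4,5}
New component count: 1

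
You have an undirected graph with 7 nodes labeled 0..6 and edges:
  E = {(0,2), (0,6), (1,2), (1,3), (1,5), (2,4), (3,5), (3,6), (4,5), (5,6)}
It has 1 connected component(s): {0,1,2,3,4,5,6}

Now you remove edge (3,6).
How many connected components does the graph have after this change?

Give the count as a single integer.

Initial component count: 1
Remove (3,6): not a bridge. Count unchanged: 1.
  After removal, components: {0,1,2,3,4,5,6}
New component count: 1

Answer: 1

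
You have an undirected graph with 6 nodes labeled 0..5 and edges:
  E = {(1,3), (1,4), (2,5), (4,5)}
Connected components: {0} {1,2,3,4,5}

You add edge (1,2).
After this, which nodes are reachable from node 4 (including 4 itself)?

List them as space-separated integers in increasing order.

Before: nodes reachable from 4: {1,2,3,4,5}
Adding (1,2): both endpoints already in same component. Reachability from 4 unchanged.
After: nodes reachable from 4: {1,2,3,4,5}

Answer: 1 2 3 4 5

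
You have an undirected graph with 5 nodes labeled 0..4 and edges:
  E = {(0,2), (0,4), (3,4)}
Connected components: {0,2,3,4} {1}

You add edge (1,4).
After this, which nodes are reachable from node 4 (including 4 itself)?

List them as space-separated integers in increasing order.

Before: nodes reachable from 4: {0,2,3,4}
Adding (1,4): merges 4's component with another. Reachability grows.
After: nodes reachable from 4: {0,1,2,3,4}

Answer: 0 1 2 3 4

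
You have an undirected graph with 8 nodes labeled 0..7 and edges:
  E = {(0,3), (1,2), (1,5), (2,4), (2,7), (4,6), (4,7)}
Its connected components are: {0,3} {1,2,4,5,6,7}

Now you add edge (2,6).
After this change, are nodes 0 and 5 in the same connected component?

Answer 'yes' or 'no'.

Initial components: {0,3} {1,2,4,5,6,7}
Adding edge (2,6): both already in same component {1,2,4,5,6,7}. No change.
New components: {0,3} {1,2,4,5,6,7}
Are 0 and 5 in the same component? no

Answer: no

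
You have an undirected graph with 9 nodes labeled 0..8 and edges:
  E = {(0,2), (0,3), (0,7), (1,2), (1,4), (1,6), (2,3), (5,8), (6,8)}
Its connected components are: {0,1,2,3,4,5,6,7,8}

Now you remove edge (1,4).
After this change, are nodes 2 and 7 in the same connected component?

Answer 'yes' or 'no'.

Initial components: {0,1,2,3,4,5,6,7,8}
Removing edge (1,4): it was a bridge — component count 1 -> 2.
New components: {0,1,2,3,5,6,7,8} {4}
Are 2 and 7 in the same component? yes

Answer: yes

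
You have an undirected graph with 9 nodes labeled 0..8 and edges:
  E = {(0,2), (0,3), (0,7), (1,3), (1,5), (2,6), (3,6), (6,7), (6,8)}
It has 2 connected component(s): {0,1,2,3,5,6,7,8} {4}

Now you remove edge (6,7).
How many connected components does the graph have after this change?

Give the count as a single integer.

Answer: 2

Derivation:
Initial component count: 2
Remove (6,7): not a bridge. Count unchanged: 2.
  After removal, components: {0,1,2,3,5,6,7,8} {4}
New component count: 2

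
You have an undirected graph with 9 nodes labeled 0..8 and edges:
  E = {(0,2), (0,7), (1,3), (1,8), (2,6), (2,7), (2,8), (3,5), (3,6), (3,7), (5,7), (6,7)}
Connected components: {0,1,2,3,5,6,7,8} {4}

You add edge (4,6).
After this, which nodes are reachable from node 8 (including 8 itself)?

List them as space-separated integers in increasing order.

Before: nodes reachable from 8: {0,1,2,3,5,6,7,8}
Adding (4,6): merges 8's component with another. Reachability grows.
After: nodes reachable from 8: {0,1,2,3,4,5,6,7,8}

Answer: 0 1 2 3 4 5 6 7 8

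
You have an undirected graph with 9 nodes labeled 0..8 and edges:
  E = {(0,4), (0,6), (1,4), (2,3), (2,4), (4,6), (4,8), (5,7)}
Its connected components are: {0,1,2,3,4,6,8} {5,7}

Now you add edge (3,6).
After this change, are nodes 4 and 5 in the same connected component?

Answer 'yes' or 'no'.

Initial components: {0,1,2,3,4,6,8} {5,7}
Adding edge (3,6): both already in same component {0,1,2,3,4,6,8}. No change.
New components: {0,1,2,3,4,6,8} {5,7}
Are 4 and 5 in the same component? no

Answer: no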